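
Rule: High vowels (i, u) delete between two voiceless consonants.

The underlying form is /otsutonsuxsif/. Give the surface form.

otstonsxsf

/u/ is a high vowel flanked by voiceless consonants /s/ and /t/, so it deletes.
/u/ is a high vowel flanked by voiceless consonants /s/ and /x/, so it deletes.
/i/ is a high vowel flanked by voiceless consonants /s/ and /f/, so it deletes.
Surface form: [otstonsxsf].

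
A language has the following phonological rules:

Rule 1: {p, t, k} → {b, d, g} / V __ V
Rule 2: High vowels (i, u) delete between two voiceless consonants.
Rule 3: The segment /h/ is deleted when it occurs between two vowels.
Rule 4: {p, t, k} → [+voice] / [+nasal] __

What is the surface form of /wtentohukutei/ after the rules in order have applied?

Rule 1 (intervocalic voicing): /k/ is a voiceless stop between vowels /u/ and /u/, so it voices to [g]. /t/ is a voiceless stop between vowels /u/ and /e/, so it voices to [d]. /wtentohukutei/ → wtentohugudei.
Rule 2 (high vowel syncope): no segment meets the environment; /wtentohugudei/ is unchanged.
Rule 3 (intervocalic h-deletion): /h/ occurs between vowels /o/ and /u/, so it deletes. /wtentohugudei/ → wtentougudei.
Rule 4 (post-nasal voicing): /t/ is a voiceless stop immediately after the nasal /n/, so it voices to [d]. /wtentougudei/ → wtendougudei.

wtendougudei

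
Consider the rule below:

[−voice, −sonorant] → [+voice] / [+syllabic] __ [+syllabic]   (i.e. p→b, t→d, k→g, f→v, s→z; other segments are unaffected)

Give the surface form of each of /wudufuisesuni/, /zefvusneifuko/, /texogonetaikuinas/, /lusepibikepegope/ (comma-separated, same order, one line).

/wudufuisesuni/: /f/ is a voiceless obstruent between vowels /u/ and /u/, so it voices to [v]. /s/ is a voiceless obstruent between vowels /i/ and /e/, so it voices to [z]. /s/ is a voiceless obstruent between vowels /e/ and /u/, so it voices to [z]. → [wuduvuizezuni].
/zefvusneifuko/: /f/ is a voiceless obstruent between vowels /i/ and /u/, so it voices to [v]. /k/ is a voiceless obstruent between vowels /u/ and /o/, so it voices to [g]. → [zefvusneivugo].
/texogonetaikuinas/: /t/ is a voiceless obstruent between vowels /e/ and /a/, so it voices to [d]. /k/ is a voiceless obstruent between vowels /i/ and /u/, so it voices to [g]. → [texogonedaiguinas].
/lusepibikepegope/: /s/ is a voiceless obstruent between vowels /u/ and /e/, so it voices to [z]. /p/ is a voiceless obstruent between vowels /e/ and /i/, so it voices to [b]. /k/ is a voiceless obstruent between vowels /i/ and /e/, so it voices to [g]. /p/ is a voiceless obstruent between vowels /e/ and /e/, so it voices to [b]. /p/ is a voiceless obstruent between vowels /o/ and /e/, so it voices to [b]. → [luzebibigebegobe].

wuduvuizezuni, zefvusneivugo, texogonedaiguinas, luzebibigebegobe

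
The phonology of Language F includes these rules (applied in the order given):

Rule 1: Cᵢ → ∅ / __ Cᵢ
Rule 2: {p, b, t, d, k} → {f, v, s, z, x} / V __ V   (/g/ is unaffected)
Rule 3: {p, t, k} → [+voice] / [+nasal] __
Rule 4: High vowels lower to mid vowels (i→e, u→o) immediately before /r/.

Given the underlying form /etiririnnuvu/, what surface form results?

Rule 1 (degemination): /nn/ is a geminate; the first /n/ deletes. /etiririnnuvu/ → etiririnuvu.
Rule 2 (intervocalic spirantization): /t/ is a stop between vowels /e/ and /i/, so it spirantizes to the fricative [s]. /etiririnuvu/ → esiririnuvu.
Rule 3 (post-nasal voicing): no segment meets the environment; /esiririnuvu/ is unchanged.
Rule 4 (pre-rhotic lowering): /i/ is a high vowel immediately before /r/, so it lowers to [e]. /i/ is a high vowel immediately before /r/, so it lowers to [e]. /esiririnuvu/ → esererinuvu.

esererinuvu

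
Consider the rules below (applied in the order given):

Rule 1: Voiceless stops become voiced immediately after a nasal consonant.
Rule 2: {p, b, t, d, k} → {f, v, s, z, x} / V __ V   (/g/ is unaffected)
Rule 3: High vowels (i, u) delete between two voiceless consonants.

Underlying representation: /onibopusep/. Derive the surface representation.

Rule 1 (post-nasal voicing): no segment meets the environment; /onibopusep/ is unchanged.
Rule 2 (intervocalic spirantization): /b/ is a stop between vowels /i/ and /o/, so it spirantizes to the fricative [v]. /p/ is a stop between vowels /o/ and /u/, so it spirantizes to the fricative [f]. /onibopusep/ → onivofusep.
Rule 3 (high vowel syncope): /u/ is a high vowel flanked by voiceless consonants /f/ and /s/, so it deletes. /onivofusep/ → onivofsep.

onivofsep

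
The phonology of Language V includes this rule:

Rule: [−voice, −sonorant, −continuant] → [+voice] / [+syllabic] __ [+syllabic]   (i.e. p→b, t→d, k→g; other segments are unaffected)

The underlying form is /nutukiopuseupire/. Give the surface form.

nudugiobuseubire

/t/ is a voiceless stop between vowels /u/ and /u/, so it voices to [d].
/k/ is a voiceless stop between vowels /u/ and /i/, so it voices to [g].
/p/ is a voiceless stop between vowels /o/ and /u/, so it voices to [b].
/p/ is a voiceless stop between vowels /u/ and /i/, so it voices to [b].
Surface form: [nudugiobuseubire].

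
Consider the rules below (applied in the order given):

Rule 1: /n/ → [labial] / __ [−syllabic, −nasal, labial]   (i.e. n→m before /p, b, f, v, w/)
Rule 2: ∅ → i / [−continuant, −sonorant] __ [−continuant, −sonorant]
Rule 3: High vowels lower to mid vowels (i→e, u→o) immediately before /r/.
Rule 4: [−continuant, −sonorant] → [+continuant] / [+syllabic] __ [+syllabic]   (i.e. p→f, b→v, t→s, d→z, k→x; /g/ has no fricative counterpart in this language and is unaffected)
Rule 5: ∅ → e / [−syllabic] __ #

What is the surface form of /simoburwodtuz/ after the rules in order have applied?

Rule 1 (nasal place assimilation): no segment meets the environment; /simoburwodtuz/ is unchanged.
Rule 2 (stop-cluster i-epenthesis): /d/ and /t/ form a stop–stop cluster, so [i] is inserted between them. /simoburwodtuz/ → simoburwodituz.
Rule 3 (pre-rhotic lowering): /u/ is a high vowel immediately before /r/, so it lowers to [o]. /simoburwodituz/ → simoborwodituz.
Rule 4 (intervocalic spirantization): /b/ is a stop between vowels /o/ and /o/, so it spirantizes to the fricative [v]. /d/ is a stop between vowels /o/ and /i/, so it spirantizes to the fricative [z]. /t/ is a stop between vowels /i/ and /u/, so it spirantizes to the fricative [s]. /simoborwodituz/ → simovorwozisuz.
Rule 5 (final e-epenthesis): the form ends in the consonant /z/, so [e] is inserted word-finally. /simovorwozisuz/ → simovorwozisuze.

simovorwozisuze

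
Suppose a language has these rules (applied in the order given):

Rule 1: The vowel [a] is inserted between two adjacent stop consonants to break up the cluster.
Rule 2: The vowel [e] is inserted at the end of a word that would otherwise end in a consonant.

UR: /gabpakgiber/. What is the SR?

Rule 1 (stop-cluster a-epenthesis): /b/ and /p/ form a stop–stop cluster, so [a] is inserted between them. /k/ and /g/ form a stop–stop cluster, so [a] is inserted between them. /gabpakgiber/ → gabapakagiber.
Rule 2 (final e-epenthesis): the form ends in the consonant /r/, so [e] is inserted word-finally. /gabapakagiber/ → gabapakagibere.

gabapakagibere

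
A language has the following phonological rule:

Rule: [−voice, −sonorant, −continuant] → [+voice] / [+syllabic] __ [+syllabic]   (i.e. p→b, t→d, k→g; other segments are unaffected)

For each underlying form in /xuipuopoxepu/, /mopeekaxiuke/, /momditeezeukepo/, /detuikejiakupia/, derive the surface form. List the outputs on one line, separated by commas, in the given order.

/xuipuopoxepu/: /p/ is a voiceless stop between vowels /i/ and /u/, so it voices to [b]. /p/ is a voiceless stop between vowels /o/ and /o/, so it voices to [b]. /p/ is a voiceless stop between vowels /e/ and /u/, so it voices to [b]. → [xuibuoboxebu].
/mopeekaxiuke/: /p/ is a voiceless stop between vowels /o/ and /e/, so it voices to [b]. /k/ is a voiceless stop between vowels /e/ and /a/, so it voices to [g]. /k/ is a voiceless stop between vowels /u/ and /e/, so it voices to [g]. → [mobeegaxiuge].
/momditeezeukepo/: /t/ is a voiceless stop between vowels /i/ and /e/, so it voices to [d]. /k/ is a voiceless stop between vowels /u/ and /e/, so it voices to [g]. /p/ is a voiceless stop between vowels /e/ and /o/, so it voices to [b]. → [momdideezeugebo].
/detuikejiakupia/: /t/ is a voiceless stop between vowels /e/ and /u/, so it voices to [d]. /k/ is a voiceless stop between vowels /i/ and /e/, so it voices to [g]. /k/ is a voiceless stop between vowels /a/ and /u/, so it voices to [g]. /p/ is a voiceless stop between vowels /u/ and /i/, so it voices to [b]. → [deduigejiagubia].

xuibuoboxebu, mobeegaxiuge, momdideezeugebo, deduigejiagubia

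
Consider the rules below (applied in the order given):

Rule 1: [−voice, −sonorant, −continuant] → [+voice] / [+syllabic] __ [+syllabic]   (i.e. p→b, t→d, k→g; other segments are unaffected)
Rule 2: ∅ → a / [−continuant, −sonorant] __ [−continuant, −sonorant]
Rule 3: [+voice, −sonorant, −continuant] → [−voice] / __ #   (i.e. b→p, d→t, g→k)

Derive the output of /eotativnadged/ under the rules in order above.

Rule 1 (intervocalic voicing): /t/ is a voiceless stop between vowels /o/ and /a/, so it voices to [d]. /t/ is a voiceless stop between vowels /a/ and /i/, so it voices to [d]. /eotativnadged/ → eodadivnadged.
Rule 2 (stop-cluster a-epenthesis): /d/ and /g/ form a stop–stop cluster, so [a] is inserted between them. /eodadivnadged/ → eodadivnadaged.
Rule 3 (final devoicing): /d/ is a voiced stop in word-final position, so it devoices to [t]. /eodadivnadaged/ → eodadivnadaget.

eodadivnadaget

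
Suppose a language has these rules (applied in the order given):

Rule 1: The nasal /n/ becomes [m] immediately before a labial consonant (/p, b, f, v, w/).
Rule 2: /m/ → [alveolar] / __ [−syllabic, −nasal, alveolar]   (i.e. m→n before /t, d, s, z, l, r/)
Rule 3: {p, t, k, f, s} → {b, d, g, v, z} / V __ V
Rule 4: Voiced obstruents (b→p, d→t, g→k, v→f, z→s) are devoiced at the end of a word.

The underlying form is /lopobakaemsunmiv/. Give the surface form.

Rule 1 (nasal place assimilation): no segment meets the environment; /lopobakaemsunmiv/ is unchanged.
Rule 2 (nasal place assimilation): /m/ precedes the alveolar consonant /s/, so it assimilates in place to [n]. /lopobakaemsunmiv/ → lopobakaensunmiv.
Rule 3 (intervocalic voicing): /p/ is a voiceless obstruent between vowels /o/ and /o/, so it voices to [b]. /k/ is a voiceless obstruent between vowels /a/ and /a/, so it voices to [g]. /lopobakaensunmiv/ → lobobagaensunmiv.
Rule 4 (final devoicing): /v/ is a voiced obstruent in word-final position, so it devoices to [f]. /lobobagaensunmiv/ → lobobagaensunmif.

lobobagaensunmif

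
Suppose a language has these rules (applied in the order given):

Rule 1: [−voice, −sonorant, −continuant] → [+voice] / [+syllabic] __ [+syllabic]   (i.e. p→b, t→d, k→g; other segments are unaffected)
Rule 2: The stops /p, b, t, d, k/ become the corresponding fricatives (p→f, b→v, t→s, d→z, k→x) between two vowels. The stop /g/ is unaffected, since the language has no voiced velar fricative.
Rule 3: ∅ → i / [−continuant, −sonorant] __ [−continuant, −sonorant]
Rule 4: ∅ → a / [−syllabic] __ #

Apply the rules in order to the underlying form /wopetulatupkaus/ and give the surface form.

Rule 1 (intervocalic voicing): /p/ is a voiceless stop between vowels /o/ and /e/, so it voices to [b]. /t/ is a voiceless stop between vowels /e/ and /u/, so it voices to [d]. /t/ is a voiceless stop between vowels /a/ and /u/, so it voices to [d]. /wopetulatupkaus/ → wobeduladupkaus.
Rule 2 (intervocalic spirantization): /b/ is a stop between vowels /o/ and /e/, so it spirantizes to the fricative [v]. /d/ is a stop between vowels /e/ and /u/, so it spirantizes to the fricative [z]. /d/ is a stop between vowels /a/ and /u/, so it spirantizes to the fricative [z]. /wobeduladupkaus/ → wovezulazupkaus.
Rule 3 (stop-cluster i-epenthesis): /p/ and /k/ form a stop–stop cluster, so [i] is inserted between them. /wovezulazupkaus/ → wovezulazupikaus.
Rule 4 (final a-epenthesis): the form ends in the consonant /s/, so [a] is inserted word-finally. /wovezulazupikaus/ → wovezulazupikausa.

wovezulazupikausa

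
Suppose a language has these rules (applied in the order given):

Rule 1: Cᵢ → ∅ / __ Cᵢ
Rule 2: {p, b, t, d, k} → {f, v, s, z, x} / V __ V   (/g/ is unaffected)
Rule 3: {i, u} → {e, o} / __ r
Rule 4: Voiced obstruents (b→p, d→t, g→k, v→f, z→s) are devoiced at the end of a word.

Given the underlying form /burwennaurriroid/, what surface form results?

borwenaoreroit

Rule 1 (degemination): /nn/ is a geminate; the first /n/ deletes. /rr/ is a geminate; the first /r/ deletes. /burwennaurriroid/ → burwenauriroid.
Rule 2 (intervocalic spirantization): no segment meets the environment; /burwenauriroid/ is unchanged.
Rule 3 (pre-rhotic lowering): /u/ is a high vowel immediately before /r/, so it lowers to [o]. /u/ is a high vowel immediately before /r/, so it lowers to [o]. /i/ is a high vowel immediately before /r/, so it lowers to [e]. /burwenauriroid/ → borwenaoreroid.
Rule 4 (final devoicing): /d/ is a voiced obstruent in word-final position, so it devoices to [t]. /borwenaoreroid/ → borwenaoreroit.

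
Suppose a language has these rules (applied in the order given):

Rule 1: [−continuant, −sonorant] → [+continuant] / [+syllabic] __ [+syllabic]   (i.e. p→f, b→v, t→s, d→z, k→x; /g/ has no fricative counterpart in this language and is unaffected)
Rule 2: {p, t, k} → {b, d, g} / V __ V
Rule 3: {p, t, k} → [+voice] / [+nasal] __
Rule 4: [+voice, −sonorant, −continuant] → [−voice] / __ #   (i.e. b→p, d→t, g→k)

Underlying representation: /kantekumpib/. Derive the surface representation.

Rule 1 (intervocalic spirantization): /k/ is a stop between vowels /e/ and /u/, so it spirantizes to the fricative [x]. /kantekumpib/ → kantexumpib.
Rule 2 (intervocalic voicing): no segment meets the environment; /kantexumpib/ is unchanged.
Rule 3 (post-nasal voicing): /t/ is a voiceless stop immediately after the nasal /n/, so it voices to [d]. /p/ is a voiceless stop immediately after the nasal /m/, so it voices to [b]. /kantexumpib/ → kandexumbib.
Rule 4 (final devoicing): /b/ is a voiced stop in word-final position, so it devoices to [p]. /kandexumbib/ → kandexumbip.

kandexumbip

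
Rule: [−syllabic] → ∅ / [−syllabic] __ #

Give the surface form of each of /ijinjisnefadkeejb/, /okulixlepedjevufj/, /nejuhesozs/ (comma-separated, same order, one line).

/ijinjisnefadkeejb/: /b/ is the second consonant of a word-final cluster /jb/, so it deletes. → [ijinjisnefadkeej].
/okulixlepedjevufj/: /j/ is the second consonant of a word-final cluster /fj/, so it deletes. → [okulixlepedjevuf].
/nejuhesozs/: /s/ is the second consonant of a word-final cluster /zs/, so it deletes. → [nejuhesoz].

ijinjisnefadkeej, okulixlepedjevuf, nejuhesoz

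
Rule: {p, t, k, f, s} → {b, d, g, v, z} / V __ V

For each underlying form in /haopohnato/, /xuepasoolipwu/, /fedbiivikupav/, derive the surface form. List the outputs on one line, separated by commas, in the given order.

/haopohnato/: /p/ is a voiceless obstruent between vowels /o/ and /o/, so it voices to [b]. /t/ is a voiceless obstruent between vowels /a/ and /o/, so it voices to [d]. → [haobohnado].
/xuepasoolipwu/: /p/ is a voiceless obstruent between vowels /e/ and /a/, so it voices to [b]. /s/ is a voiceless obstruent between vowels /a/ and /o/, so it voices to [z]. → [xuebazoolipwu].
/fedbiivikupav/: /k/ is a voiceless obstruent between vowels /i/ and /u/, so it voices to [g]. /p/ is a voiceless obstruent between vowels /u/ and /a/, so it voices to [b]. → [fedbiivigubav].

haobohnado, xuebazoolipwu, fedbiivigubav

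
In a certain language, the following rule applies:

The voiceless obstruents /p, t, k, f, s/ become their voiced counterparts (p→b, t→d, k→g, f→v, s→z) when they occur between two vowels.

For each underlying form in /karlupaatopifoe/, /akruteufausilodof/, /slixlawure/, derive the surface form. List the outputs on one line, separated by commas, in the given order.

/karlupaatopifoe/: /p/ is a voiceless obstruent between vowels /u/ and /a/, so it voices to [b]. /t/ is a voiceless obstruent between vowels /a/ and /o/, so it voices to [d]. /p/ is a voiceless obstruent between vowels /o/ and /i/, so it voices to [b]. /f/ is a voiceless obstruent between vowels /i/ and /o/, so it voices to [v]. → [karlubaadobivoe].
/akruteufausilodof/: /t/ is a voiceless obstruent between vowels /u/ and /e/, so it voices to [d]. /f/ is a voiceless obstruent between vowels /u/ and /a/, so it voices to [v]. /s/ is a voiceless obstruent between vowels /u/ and /i/, so it voices to [z]. → [akrudeuvauzilodof].
/slixlawure/: the rule's environment is not met; surfaces unchanged as [slixlawure].

karlubaadobivoe, akrudeuvauzilodof, slixlawure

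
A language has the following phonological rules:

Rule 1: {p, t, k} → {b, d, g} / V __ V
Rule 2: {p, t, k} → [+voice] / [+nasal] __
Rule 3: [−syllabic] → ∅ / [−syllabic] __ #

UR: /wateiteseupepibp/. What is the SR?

Rule 1 (intervocalic voicing): /t/ is a voiceless stop between vowels /a/ and /e/, so it voices to [d]. /t/ is a voiceless stop between vowels /i/ and /e/, so it voices to [d]. /p/ is a voiceless stop between vowels /u/ and /e/, so it voices to [b]. /p/ is a voiceless stop between vowels /e/ and /i/, so it voices to [b]. /wateiteseupepibp/ → wadeideseubebibp.
Rule 2 (post-nasal voicing): no segment meets the environment; /wadeideseubebibp/ is unchanged.
Rule 3 (final cluster simplification): /p/ is the second consonant of a word-final cluster /bp/, so it deletes. /wadeideseubebibp/ → wadeideseubebib.

wadeideseubebib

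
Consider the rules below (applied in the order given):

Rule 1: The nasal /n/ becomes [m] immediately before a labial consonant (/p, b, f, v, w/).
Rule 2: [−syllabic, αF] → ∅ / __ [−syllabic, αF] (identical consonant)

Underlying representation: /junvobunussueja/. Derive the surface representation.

Rule 1 (nasal place assimilation): /n/ precedes the labial consonant /v/, so it assimilates in place to [m]. /junvobunussueja/ → jumvobunussueja.
Rule 2 (degemination): /ss/ is a geminate; the first /s/ deletes. /jumvobunussueja/ → jumvobunusueja.

jumvobunusueja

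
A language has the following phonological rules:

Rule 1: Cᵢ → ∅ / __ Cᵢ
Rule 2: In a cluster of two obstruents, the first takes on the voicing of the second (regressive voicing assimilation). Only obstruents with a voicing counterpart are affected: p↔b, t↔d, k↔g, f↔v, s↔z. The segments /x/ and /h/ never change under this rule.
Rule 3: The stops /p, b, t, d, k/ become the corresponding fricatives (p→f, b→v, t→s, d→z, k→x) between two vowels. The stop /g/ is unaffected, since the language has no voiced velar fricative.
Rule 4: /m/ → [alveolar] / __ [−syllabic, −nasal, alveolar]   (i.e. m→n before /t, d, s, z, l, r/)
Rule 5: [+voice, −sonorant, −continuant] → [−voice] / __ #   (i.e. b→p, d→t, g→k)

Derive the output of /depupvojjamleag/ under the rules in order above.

Rule 1 (degemination): /jj/ is a geminate; the first /j/ deletes. /depupvojjamleag/ → depupvojamleag.
Rule 2 (regressive voicing assimilation): /p/ precedes the voiced obstruent /v/, so it voices to [b] by assimilation. /depupvojamleag/ → depubvojamleag.
Rule 3 (intervocalic spirantization): /p/ is a stop between vowels /e/ and /u/, so it spirantizes to the fricative [f]. /depubvojamleag/ → defubvojamleag.
Rule 4 (nasal place assimilation): /m/ precedes the alveolar consonant /l/, so it assimilates in place to [n]. /defubvojamleag/ → defubvojanleag.
Rule 5 (final devoicing): /g/ is a voiced stop in word-final position, so it devoices to [k]. /defubvojanleag/ → defubvojanleak.

defubvojanleak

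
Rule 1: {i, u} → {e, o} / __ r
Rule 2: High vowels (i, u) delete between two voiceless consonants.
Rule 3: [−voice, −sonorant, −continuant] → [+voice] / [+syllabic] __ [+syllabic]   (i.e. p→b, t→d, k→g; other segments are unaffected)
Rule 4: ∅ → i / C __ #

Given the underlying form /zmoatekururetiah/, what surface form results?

zmoadegororediahi

Rule 1 (pre-rhotic lowering): /u/ is a high vowel immediately before /r/, so it lowers to [o]. /u/ is a high vowel immediately before /r/, so it lowers to [o]. /zmoatekururetiah/ → zmoatekororetiah.
Rule 2 (high vowel syncope): no segment meets the environment; /zmoatekororetiah/ is unchanged.
Rule 3 (intervocalic voicing): /t/ is a voiceless stop between vowels /a/ and /e/, so it voices to [d]. /k/ is a voiceless stop between vowels /e/ and /o/, so it voices to [g]. /t/ is a voiceless stop between vowels /e/ and /i/, so it voices to [d]. /zmoatekororetiah/ → zmoadegororediah.
Rule 4 (final i-epenthesis): the form ends in the consonant /h/, so [i] is inserted word-finally. /zmoadegororediah/ → zmoadegororediahi.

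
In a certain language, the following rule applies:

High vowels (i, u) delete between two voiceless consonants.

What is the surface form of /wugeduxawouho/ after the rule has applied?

wugeduxawouho

No segment of /wugeduxawouho/ meets the structural description of the rule, so the form surfaces unchanged.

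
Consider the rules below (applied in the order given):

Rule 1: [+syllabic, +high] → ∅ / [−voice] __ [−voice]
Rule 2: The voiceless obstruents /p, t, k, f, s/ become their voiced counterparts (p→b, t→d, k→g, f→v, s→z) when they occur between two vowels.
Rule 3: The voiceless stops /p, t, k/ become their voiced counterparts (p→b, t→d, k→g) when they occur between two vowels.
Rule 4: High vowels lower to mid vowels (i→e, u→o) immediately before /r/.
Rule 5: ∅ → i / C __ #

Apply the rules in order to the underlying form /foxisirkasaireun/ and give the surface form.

foxserkazaereuni

Rule 1 (high vowel syncope): /i/ is a high vowel flanked by voiceless consonants /x/ and /s/, so it deletes. /foxisirkasaireun/ → foxsirkasaireun.
Rule 2 (intervocalic voicing): /s/ is a voiceless obstruent between vowels /a/ and /a/, so it voices to [z]. /foxsirkasaireun/ → foxsirkazaireun.
Rule 3 (intervocalic voicing): no segment meets the environment; /foxsirkazaireun/ is unchanged.
Rule 4 (pre-rhotic lowering): /i/ is a high vowel immediately before /r/, so it lowers to [e]. /i/ is a high vowel immediately before /r/, so it lowers to [e]. /foxsirkazaireun/ → foxserkazaereun.
Rule 5 (final i-epenthesis): the form ends in the consonant /n/, so [i] is inserted word-finally. /foxserkazaereun/ → foxserkazaereuni.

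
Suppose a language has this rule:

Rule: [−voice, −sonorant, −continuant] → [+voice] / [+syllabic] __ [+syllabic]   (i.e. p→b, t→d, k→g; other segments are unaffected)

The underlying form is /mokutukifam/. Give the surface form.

/k/ is a voiceless stop between vowels /o/ and /u/, so it voices to [g].
/t/ is a voiceless stop between vowels /u/ and /u/, so it voices to [d].
/k/ is a voiceless stop between vowels /u/ and /i/, so it voices to [g].
Surface form: [mogudugifam].

mogudugifam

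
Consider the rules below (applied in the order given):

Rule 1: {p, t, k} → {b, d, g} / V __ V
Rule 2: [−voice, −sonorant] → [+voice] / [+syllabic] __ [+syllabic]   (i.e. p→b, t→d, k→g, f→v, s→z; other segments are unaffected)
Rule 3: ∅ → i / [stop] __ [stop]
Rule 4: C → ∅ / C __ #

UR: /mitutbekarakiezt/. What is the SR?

midutibegaragiez

Rule 1 (intervocalic voicing): /t/ is a voiceless stop between vowels /i/ and /u/, so it voices to [d]. /k/ is a voiceless stop between vowels /e/ and /a/, so it voices to [g]. /k/ is a voiceless stop between vowels /a/ and /i/, so it voices to [g]. /mitutbekarakiezt/ → midutbegaragiezt.
Rule 2 (intervocalic voicing): no segment meets the environment; /midutbegaragiezt/ is unchanged.
Rule 3 (stop-cluster i-epenthesis): /t/ and /b/ form a stop–stop cluster, so [i] is inserted between them. /midutbegaragiezt/ → midutibegaragiezt.
Rule 4 (final cluster simplification): /t/ is the second consonant of a word-final cluster /zt/, so it deletes. /midutibegaragiezt/ → midutibegaragiez.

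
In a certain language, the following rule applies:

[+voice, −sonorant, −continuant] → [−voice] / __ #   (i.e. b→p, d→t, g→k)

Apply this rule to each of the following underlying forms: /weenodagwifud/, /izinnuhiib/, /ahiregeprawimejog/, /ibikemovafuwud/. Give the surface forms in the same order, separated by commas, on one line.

weenodagwifut, izinnuhiip, ahiregeprawimejok, ibikemovafuwut

/weenodagwifud/: /d/ is a voiced stop in word-final position, so it devoices to [t]. → [weenodagwifut].
/izinnuhiib/: /b/ is a voiced stop in word-final position, so it devoices to [p]. → [izinnuhiip].
/ahiregeprawimejog/: /g/ is a voiced stop in word-final position, so it devoices to [k]. → [ahiregeprawimejok].
/ibikemovafuwud/: /d/ is a voiced stop in word-final position, so it devoices to [t]. → [ibikemovafuwut].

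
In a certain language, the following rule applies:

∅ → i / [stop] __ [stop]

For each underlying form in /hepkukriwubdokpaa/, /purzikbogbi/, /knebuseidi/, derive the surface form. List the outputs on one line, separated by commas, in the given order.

hepikukriwubidokipaa, purzikibogibi, knebuseidi

/hepkukriwubdokpaa/: /p/ and /k/ form a stop–stop cluster, so [i] is inserted between them. /b/ and /d/ form a stop–stop cluster, so [i] is inserted between them. /k/ and /p/ form a stop–stop cluster, so [i] is inserted between them. → [hepikukriwubidokipaa].
/purzikbogbi/: /k/ and /b/ form a stop–stop cluster, so [i] is inserted between them. /g/ and /b/ form a stop–stop cluster, so [i] is inserted between them. → [purzikibogibi].
/knebuseidi/: the rule's environment is not met; surfaces unchanged as [knebuseidi].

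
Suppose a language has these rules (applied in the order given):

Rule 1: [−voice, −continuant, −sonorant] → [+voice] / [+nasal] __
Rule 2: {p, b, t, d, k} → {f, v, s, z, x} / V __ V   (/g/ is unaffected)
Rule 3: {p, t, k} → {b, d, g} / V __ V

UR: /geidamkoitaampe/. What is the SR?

Rule 1 (post-nasal voicing): /k/ is a voiceless stop immediately after the nasal /m/, so it voices to [g]. /p/ is a voiceless stop immediately after the nasal /m/, so it voices to [b]. /geidamkoitaampe/ → geidamgoitaambe.
Rule 2 (intervocalic spirantization): /d/ is a stop between vowels /i/ and /a/, so it spirantizes to the fricative [z]. /t/ is a stop between vowels /i/ and /a/, so it spirantizes to the fricative [s]. /geidamgoitaambe/ → geizamgoisaambe.
Rule 3 (intervocalic voicing): no segment meets the environment; /geizamgoisaambe/ is unchanged.

geizamgoisaambe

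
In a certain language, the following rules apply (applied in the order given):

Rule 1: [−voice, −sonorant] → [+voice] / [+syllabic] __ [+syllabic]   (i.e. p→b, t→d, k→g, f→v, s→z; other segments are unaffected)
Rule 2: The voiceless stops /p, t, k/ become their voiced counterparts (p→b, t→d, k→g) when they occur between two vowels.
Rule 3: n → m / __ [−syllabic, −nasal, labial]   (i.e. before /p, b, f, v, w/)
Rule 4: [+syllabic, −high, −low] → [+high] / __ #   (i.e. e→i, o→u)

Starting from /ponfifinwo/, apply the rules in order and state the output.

pomfivimwu

Rule 1 (intervocalic voicing): /f/ is a voiceless obstruent between vowels /i/ and /i/, so it voices to [v]. /ponfifinwo/ → ponfivinwo.
Rule 2 (intervocalic voicing): no segment meets the environment; /ponfivinwo/ is unchanged.
Rule 3 (nasal place assimilation): /n/ precedes the labial consonant /f/, so it assimilates in place to [m]. /n/ precedes the labial consonant /w/, so it assimilates in place to [m]. /ponfivinwo/ → pomfivimwo.
Rule 4 (final vowel raising): /o/ is a mid vowel in word-final position, so it raises to [u]. /pomfivimwo/ → pomfivimwu.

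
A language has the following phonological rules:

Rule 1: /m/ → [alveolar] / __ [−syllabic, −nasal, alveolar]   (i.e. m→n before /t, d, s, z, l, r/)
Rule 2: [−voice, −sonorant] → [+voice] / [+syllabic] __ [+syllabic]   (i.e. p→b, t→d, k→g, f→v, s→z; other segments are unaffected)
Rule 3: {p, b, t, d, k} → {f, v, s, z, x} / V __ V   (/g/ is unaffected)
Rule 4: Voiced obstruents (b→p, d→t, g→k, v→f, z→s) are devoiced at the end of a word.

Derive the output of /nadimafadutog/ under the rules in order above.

nazimavazuzok

Rule 1 (nasal place assimilation): no segment meets the environment; /nadimafadutog/ is unchanged.
Rule 2 (intervocalic voicing): /f/ is a voiceless obstruent between vowels /a/ and /a/, so it voices to [v]. /t/ is a voiceless obstruent between vowels /u/ and /o/, so it voices to [d]. /nadimafadutog/ → nadimavadudog.
Rule 3 (intervocalic spirantization): /d/ is a stop between vowels /a/ and /i/, so it spirantizes to the fricative [z]. /d/ is a stop between vowels /a/ and /u/, so it spirantizes to the fricative [z]. /d/ is a stop between vowels /u/ and /o/, so it spirantizes to the fricative [z]. /nadimavadudog/ → nazimavazuzog.
Rule 4 (final devoicing): /g/ is a voiced obstruent in word-final position, so it devoices to [k]. /nazimavazuzog/ → nazimavazuzok.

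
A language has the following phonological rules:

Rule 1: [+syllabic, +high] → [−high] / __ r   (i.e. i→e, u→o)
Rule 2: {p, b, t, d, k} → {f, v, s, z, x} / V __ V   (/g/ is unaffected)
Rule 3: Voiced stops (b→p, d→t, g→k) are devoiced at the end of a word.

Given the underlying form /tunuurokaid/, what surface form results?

Rule 1 (pre-rhotic lowering): /u/ is a high vowel immediately before /r/, so it lowers to [o]. /tunuurokaid/ → tunuorokaid.
Rule 2 (intervocalic spirantization): /k/ is a stop between vowels /o/ and /a/, so it spirantizes to the fricative [x]. /tunuorokaid/ → tunuoroxaid.
Rule 3 (final devoicing): /d/ is a voiced stop in word-final position, so it devoices to [t]. /tunuoroxaid/ → tunuoroxait.

tunuoroxait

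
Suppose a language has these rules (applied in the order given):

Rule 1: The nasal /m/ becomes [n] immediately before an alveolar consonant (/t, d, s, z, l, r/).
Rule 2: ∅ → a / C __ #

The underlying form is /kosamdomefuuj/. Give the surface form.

Rule 1 (nasal place assimilation): /m/ precedes the alveolar consonant /d/, so it assimilates in place to [n]. /kosamdomefuuj/ → kosandomefuuj.
Rule 2 (final a-epenthesis): the form ends in the consonant /j/, so [a] is inserted word-finally. /kosandomefuuj/ → kosandomefuuja.

kosandomefuuja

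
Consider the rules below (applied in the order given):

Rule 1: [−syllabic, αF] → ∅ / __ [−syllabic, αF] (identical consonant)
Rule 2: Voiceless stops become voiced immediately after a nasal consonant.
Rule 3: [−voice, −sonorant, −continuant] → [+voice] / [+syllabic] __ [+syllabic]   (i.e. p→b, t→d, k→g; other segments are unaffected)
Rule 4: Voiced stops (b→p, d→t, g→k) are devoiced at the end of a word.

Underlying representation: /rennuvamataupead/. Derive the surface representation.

renuvamadaubeat

Rule 1 (degemination): /nn/ is a geminate; the first /n/ deletes. /rennuvamataupead/ → renuvamataupead.
Rule 2 (post-nasal voicing): no segment meets the environment; /renuvamataupead/ is unchanged.
Rule 3 (intervocalic voicing): /t/ is a voiceless stop between vowels /a/ and /a/, so it voices to [d]. /p/ is a voiceless stop between vowels /u/ and /e/, so it voices to [b]. /renuvamataupead/ → renuvamadaubead.
Rule 4 (final devoicing): /d/ is a voiced stop in word-final position, so it devoices to [t]. /renuvamadaubead/ → renuvamadaubeat.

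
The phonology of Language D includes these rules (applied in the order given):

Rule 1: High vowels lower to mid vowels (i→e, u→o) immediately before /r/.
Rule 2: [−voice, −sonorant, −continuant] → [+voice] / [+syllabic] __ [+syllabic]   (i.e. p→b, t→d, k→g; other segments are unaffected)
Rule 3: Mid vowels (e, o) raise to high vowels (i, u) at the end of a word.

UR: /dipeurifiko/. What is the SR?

dibeorifigu

Rule 1 (pre-rhotic lowering): /u/ is a high vowel immediately before /r/, so it lowers to [o]. /dipeurifiko/ → dipeorifiko.
Rule 2 (intervocalic voicing): /p/ is a voiceless stop between vowels /i/ and /e/, so it voices to [b]. /k/ is a voiceless stop between vowels /i/ and /o/, so it voices to [g]. /dipeorifiko/ → dibeorifigo.
Rule 3 (final vowel raising): /o/ is a mid vowel in word-final position, so it raises to [u]. /dibeorifigo/ → dibeorifigu.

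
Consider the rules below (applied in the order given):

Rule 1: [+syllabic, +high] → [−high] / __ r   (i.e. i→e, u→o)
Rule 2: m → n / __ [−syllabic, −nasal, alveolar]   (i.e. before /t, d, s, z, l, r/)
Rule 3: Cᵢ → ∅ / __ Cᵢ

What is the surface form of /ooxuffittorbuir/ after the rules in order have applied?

ooxufitorbuer

Rule 1 (pre-rhotic lowering): /i/ is a high vowel immediately before /r/, so it lowers to [e]. /ooxuffittorbuir/ → ooxuffittorbuer.
Rule 2 (nasal place assimilation): no segment meets the environment; /ooxuffittorbuer/ is unchanged.
Rule 3 (degemination): /ff/ is a geminate; the first /f/ deletes. /tt/ is a geminate; the first /t/ deletes. /ooxuffittorbuer/ → ooxufitorbuer.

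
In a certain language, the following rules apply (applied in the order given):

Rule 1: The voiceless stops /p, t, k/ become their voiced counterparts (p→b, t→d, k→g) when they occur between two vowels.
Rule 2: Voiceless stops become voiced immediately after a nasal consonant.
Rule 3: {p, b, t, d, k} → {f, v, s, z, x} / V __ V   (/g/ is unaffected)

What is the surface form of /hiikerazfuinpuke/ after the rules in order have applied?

hiigerazfuinbuge

Rule 1 (intervocalic voicing): /k/ is a voiceless stop between vowels /i/ and /e/, so it voices to [g]. /k/ is a voiceless stop between vowels /u/ and /e/, so it voices to [g]. /hiikerazfuinpuke/ → hiigerazfuinpuge.
Rule 2 (post-nasal voicing): /p/ is a voiceless stop immediately after the nasal /n/, so it voices to [b]. /hiigerazfuinpuge/ → hiigerazfuinbuge.
Rule 3 (intervocalic spirantization): no segment meets the environment; /hiigerazfuinbuge/ is unchanged.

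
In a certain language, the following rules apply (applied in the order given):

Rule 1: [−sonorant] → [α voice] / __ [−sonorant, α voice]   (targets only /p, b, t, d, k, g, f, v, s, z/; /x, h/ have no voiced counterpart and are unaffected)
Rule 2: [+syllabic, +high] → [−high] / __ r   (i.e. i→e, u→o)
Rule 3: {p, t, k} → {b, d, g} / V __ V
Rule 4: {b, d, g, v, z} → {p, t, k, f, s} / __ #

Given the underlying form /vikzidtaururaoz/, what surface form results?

Rule 1 (regressive voicing assimilation): /k/ precedes the voiced obstruent /z/, so it voices to [g] by assimilation. /d/ precedes the voiceless obstruent /t/, so it devoices to [t] by assimilation. /vikzidtaururaoz/ → vigzittaururaoz.
Rule 2 (pre-rhotic lowering): /u/ is a high vowel immediately before /r/, so it lowers to [o]. /u/ is a high vowel immediately before /r/, so it lowers to [o]. /vigzittaururaoz/ → vigzittaororaoz.
Rule 3 (intervocalic voicing): no segment meets the environment; /vigzittaororaoz/ is unchanged.
Rule 4 (final devoicing): /z/ is a voiced obstruent in word-final position, so it devoices to [s]. /vigzittaororaoz/ → vigzittaororaos.

vigzittaororaos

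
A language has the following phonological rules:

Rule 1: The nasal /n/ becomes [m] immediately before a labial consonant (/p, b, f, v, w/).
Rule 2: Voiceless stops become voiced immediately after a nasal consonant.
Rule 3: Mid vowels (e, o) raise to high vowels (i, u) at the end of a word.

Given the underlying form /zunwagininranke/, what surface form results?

Rule 1 (nasal place assimilation): /n/ precedes the labial consonant /w/, so it assimilates in place to [m]. /zunwagininranke/ → zumwagininranke.
Rule 2 (post-nasal voicing): /k/ is a voiceless stop immediately after the nasal /n/, so it voices to [g]. /zumwagininranke/ → zumwagininrange.
Rule 3 (final vowel raising): /e/ is a mid vowel in word-final position, so it raises to [i]. /zumwagininrange/ → zumwagininrangi.

zumwagininrangi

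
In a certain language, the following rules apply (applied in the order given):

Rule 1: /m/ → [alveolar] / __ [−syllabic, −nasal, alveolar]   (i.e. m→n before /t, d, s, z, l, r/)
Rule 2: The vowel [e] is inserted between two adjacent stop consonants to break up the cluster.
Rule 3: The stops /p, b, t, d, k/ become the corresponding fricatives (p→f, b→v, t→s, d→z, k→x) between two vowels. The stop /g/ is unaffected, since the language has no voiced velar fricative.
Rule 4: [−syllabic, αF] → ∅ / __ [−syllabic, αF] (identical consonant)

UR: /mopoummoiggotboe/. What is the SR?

Rule 1 (nasal place assimilation): no segment meets the environment; /mopoummoiggotboe/ is unchanged.
Rule 2 (stop-cluster e-epenthesis): /g/ and /g/ form a stop–stop cluster, so [e] is inserted between them. /t/ and /b/ form a stop–stop cluster, so [e] is inserted between them. /mopoummoiggotboe/ → mopoummoigegoteboe.
Rule 3 (intervocalic spirantization): /p/ is a stop between vowels /o/ and /o/, so it spirantizes to the fricative [f]. /t/ is a stop between vowels /o/ and /e/, so it spirantizes to the fricative [s]. /b/ is a stop between vowels /e/ and /o/, so it spirantizes to the fricative [v]. /mopoummoigegoteboe/ → mofoummoigegosevoe.
Rule 4 (degemination): /mm/ is a geminate; the first /m/ deletes. /mofoummoigegosevoe/ → mofoumoigegosevoe.

mofoumoigegosevoe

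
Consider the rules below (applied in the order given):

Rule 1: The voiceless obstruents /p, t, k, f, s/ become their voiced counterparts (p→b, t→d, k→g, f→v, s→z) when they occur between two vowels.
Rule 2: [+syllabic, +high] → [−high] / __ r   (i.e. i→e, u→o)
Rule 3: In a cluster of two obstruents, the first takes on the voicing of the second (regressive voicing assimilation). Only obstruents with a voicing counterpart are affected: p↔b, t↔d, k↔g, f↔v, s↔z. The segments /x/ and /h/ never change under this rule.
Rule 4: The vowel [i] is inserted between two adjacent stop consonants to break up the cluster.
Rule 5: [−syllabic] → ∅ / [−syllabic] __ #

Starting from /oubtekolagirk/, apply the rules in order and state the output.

oupitegolager

Rule 1 (intervocalic voicing): /k/ is a voiceless obstruent between vowels /e/ and /o/, so it voices to [g]. /oubtekolagirk/ → oubtegolagirk.
Rule 2 (pre-rhotic lowering): /i/ is a high vowel immediately before /r/, so it lowers to [e]. /oubtegolagirk/ → oubtegolagerk.
Rule 3 (regressive voicing assimilation): /b/ precedes the voiceless obstruent /t/, so it devoices to [p] by assimilation. /oubtegolagerk/ → ouptegolagerk.
Rule 4 (stop-cluster i-epenthesis): /p/ and /t/ form a stop–stop cluster, so [i] is inserted between them. /ouptegolagerk/ → oupitegolagerk.
Rule 5 (final cluster simplification): /k/ is the second consonant of a word-final cluster /rk/, so it deletes. /oupitegolagerk/ → oupitegolager.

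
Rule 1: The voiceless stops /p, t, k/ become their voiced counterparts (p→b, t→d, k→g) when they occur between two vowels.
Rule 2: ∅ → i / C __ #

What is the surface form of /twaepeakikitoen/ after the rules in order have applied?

Rule 1 (intervocalic voicing): /p/ is a voiceless stop between vowels /e/ and /e/, so it voices to [b]. /k/ is a voiceless stop between vowels /a/ and /i/, so it voices to [g]. /k/ is a voiceless stop between vowels /i/ and /i/, so it voices to [g]. /t/ is a voiceless stop between vowels /i/ and /o/, so it voices to [d]. /twaepeakikitoen/ → twaebeagigidoen.
Rule 2 (final i-epenthesis): the form ends in the consonant /n/, so [i] is inserted word-finally. /twaebeagigidoen/ → twaebeagigidoeni.

twaebeagigidoeni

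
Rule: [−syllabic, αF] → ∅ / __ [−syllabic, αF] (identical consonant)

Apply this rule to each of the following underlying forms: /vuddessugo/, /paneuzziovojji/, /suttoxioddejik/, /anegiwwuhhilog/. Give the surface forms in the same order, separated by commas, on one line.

/vuddessugo/: /dd/ is a geminate; the first /d/ deletes. /ss/ is a geminate; the first /s/ deletes. → [vudesugo].
/paneuzziovojji/: /zz/ is a geminate; the first /z/ deletes. /jj/ is a geminate; the first /j/ deletes. → [paneuziovoji].
/suttoxioddejik/: /tt/ is a geminate; the first /t/ deletes. /dd/ is a geminate; the first /d/ deletes. → [sutoxiodejik].
/anegiwwuhhilog/: /ww/ is a geminate; the first /w/ deletes. /hh/ is a geminate; the first /h/ deletes. → [anegiwuhilog].

vudesugo, paneuziovoji, sutoxiodejik, anegiwuhilog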